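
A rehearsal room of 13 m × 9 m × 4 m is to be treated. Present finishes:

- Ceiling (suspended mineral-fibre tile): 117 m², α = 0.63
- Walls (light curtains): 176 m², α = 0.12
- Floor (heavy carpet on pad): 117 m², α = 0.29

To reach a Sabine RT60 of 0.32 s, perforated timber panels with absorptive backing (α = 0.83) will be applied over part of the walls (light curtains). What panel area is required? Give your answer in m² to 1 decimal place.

150.3

Total absorption A₁ = 117×0.63 + 176×0.12 + 117×0.29
  = 73.710 + 21.120 + 33.930 = 128.760 m² sabins.
Required A₂ = 0.161·468/0.32 = 235.463 sabins.
ΔA needed = 235.463 − 128.760 = 106.703 sabins.
Net gain per m²: Δα = 0.83 − 0.12 = 0.71.
Panel area = 106.703 / 0.71 = 150.3 m².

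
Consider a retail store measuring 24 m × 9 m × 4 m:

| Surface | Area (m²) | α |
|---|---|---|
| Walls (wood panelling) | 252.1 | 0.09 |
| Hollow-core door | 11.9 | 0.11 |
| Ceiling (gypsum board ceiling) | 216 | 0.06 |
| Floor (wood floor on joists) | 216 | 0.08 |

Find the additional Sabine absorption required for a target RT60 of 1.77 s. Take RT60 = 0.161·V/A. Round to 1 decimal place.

A₁ = Σ Sᵢαᵢ = 252.1×0.09 + 11.9×0.11 + 216×0.06 + 216×0.08 = 54.238 sabins.
For T = 1.77 s, need A₂ = 0.161·V/T = 0.161·864/1.77 = 78.590 sabins.
Additional absorption ΔA = 78.590 − 54.238 = 24.4 sabins.

24.4 sabins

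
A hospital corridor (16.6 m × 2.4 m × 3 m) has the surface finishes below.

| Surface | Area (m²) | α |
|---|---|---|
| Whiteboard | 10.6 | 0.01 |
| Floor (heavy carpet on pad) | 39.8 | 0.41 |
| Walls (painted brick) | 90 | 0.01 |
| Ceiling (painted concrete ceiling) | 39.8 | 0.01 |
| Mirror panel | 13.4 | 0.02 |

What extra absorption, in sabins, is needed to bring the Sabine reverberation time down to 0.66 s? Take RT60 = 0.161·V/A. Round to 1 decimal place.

Summing Sᵢαᵢ: 0.106 + 16.318 + 0.900 + 0.398 + 0.268 → A₁ = 17.990 sabins.
V = 119.52 m³. Required absorption A₂ = 0.161 × 119.52 / 0.66 = 29.156 sabins.
ΔA = A₂ − A₁ = 29.156 − 17.990 = 11.2 sabins.

11.2 sabins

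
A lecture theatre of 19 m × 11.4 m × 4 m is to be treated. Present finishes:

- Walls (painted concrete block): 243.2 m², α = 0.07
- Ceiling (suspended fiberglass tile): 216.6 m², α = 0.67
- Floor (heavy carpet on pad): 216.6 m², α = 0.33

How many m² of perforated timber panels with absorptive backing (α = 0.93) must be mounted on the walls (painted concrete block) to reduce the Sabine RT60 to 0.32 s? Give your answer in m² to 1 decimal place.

235.2

Summing Sᵢαᵢ: 17.024 + 145.122 + 71.478 → A₁ = 233.624 sabins.
Required A₂ = 0.161·866.4/0.32 = 435.907 sabins.
Absorption to add: 435.907 − 233.624 = 202.283 sabins.
Each m² of panel replacing the walls (painted concrete block) adds (0.93 − 0.07) = 0.86 sabins.
Panel area = 202.283 / 0.86 = 235.2 m².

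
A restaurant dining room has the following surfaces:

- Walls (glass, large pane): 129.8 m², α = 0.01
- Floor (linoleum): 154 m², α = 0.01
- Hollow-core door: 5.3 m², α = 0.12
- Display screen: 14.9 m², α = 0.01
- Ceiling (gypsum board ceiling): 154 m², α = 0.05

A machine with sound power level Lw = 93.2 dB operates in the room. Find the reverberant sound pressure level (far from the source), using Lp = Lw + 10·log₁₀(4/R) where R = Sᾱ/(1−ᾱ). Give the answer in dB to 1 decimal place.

Σ(Sᵢαᵢ) = 129.8×0.01 + 154×0.01 + 5.3×0.12 + 14.9×0.01 + 154×0.05 = 11.323; total area S = 458.0 m².
ᾱ = 11.323/458.0 = 0.0247; R = Sᾱ/(1−ᾱ) = 11.323/(1−0.0247) = 11.610 m².
Lp = Lw + 10 log₁₀(4/R) = 93.2 -4.63 = 88.6 dB.

88.6 dB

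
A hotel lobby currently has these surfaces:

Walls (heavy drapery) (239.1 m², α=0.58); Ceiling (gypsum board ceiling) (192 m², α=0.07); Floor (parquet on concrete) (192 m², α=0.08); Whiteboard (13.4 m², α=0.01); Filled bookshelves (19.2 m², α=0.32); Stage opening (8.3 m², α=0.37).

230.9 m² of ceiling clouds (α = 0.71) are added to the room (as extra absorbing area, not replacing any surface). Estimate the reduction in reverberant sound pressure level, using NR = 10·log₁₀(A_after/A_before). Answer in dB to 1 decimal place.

Summing Sᵢαᵢ: 138.678 + 13.440 + 15.360 + 0.134 + 6.144 + 3.071 → A_before = 176.827 sabins.
Added absorption = 230.9 × 0.71 = 163.939 sabins.
New total A_after = 340.766 sabins.
Reduction = 10 log₁₀(A_after/A_before) = 10 log₁₀(1.9271) = 2.8 dB.

2.8 dB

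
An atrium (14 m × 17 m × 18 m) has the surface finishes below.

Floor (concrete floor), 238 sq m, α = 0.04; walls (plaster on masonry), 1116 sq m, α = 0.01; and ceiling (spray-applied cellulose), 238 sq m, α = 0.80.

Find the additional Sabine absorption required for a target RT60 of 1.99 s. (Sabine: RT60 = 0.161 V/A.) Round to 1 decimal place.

135.5 sabins

Summing Sᵢαᵢ: 9.520 + 11.160 + 190.400 → A₁ = 211.080 sabins.
V = 4284 m³. Required absorption A₂ = 0.161 × 4284 / 1.99 = 346.595 sabins.
Shortfall: 346.595 − 211.080 = 135.5 sabins.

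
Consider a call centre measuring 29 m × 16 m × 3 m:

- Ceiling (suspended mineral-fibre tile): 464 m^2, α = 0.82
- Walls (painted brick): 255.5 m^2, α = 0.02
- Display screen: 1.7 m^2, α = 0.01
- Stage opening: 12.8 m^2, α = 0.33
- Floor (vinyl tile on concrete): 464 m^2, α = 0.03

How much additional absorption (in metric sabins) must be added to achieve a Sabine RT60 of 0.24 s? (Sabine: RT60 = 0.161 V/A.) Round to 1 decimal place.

530.0 sabins

A₁ = Σ Sᵢαᵢ = 464*0.82 + 255.5*0.02 + 1.7*0.01 + 12.8*0.33 + 464*0.03 = 403.751 sabins.
Target A₂ = 0.161·1392/0.24 = 933.800 sabins (V = 1392 m³).
Shortfall: 933.800 − 403.751 = 530.0 sabins.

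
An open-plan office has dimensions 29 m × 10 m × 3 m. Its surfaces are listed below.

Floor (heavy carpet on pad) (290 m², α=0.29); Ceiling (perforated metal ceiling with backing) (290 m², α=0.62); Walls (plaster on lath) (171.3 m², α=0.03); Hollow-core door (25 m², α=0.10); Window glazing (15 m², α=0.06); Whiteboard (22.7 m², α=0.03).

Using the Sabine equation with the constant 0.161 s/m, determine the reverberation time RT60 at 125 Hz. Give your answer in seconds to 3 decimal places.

Equivalent absorption area: A = 290×0.29 + 290×0.62 + 171.3×0.03 + 25×0.10 + 15×0.06 + 22.7×0.03 = 273.120 m².
V = 29·10·3 = 870 m³.
Sabine: RT60 = 0.161 × 870 / 273.120 = 0.513 s.

0.513 s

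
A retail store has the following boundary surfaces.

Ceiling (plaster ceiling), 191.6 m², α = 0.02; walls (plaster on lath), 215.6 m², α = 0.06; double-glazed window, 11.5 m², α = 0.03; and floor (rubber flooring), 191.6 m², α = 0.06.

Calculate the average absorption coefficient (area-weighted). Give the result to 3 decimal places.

S = Σ Sᵢ = 191.6 + 215.6 + 11.5 + 191.6 = 610.3 m².
Weighted sum Σ Sα = 28.609.
ᾱ = 28.609 / 610.3 = 0.047.

0.047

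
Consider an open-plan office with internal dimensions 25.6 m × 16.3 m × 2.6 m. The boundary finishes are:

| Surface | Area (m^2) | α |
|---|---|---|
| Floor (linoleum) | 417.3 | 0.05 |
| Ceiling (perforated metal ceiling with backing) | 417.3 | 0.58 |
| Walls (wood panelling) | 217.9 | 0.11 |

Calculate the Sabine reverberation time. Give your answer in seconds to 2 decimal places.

A = Σ Sᵢαᵢ = 417.3*0.05 + 417.3*0.58 + 217.9*0.11 = 286.868 sabins.
Room volume: 1084.928 m³.
T = 0.161 V/A = 0.161·1084.928/286.868 = 0.61 s.

0.61 s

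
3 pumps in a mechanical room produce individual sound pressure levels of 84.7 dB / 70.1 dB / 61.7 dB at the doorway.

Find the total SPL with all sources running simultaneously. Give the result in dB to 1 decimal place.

Sum in the linear (power) domain: Σ 10^(Lᵢ/10) = 10^(84.7/10) + 10^(70.1/10) + 10^(61.7/10) = 3.068e+08.
L_total = 10·log₁₀(3.068e+08) = 84.9 dB.

84.9 dB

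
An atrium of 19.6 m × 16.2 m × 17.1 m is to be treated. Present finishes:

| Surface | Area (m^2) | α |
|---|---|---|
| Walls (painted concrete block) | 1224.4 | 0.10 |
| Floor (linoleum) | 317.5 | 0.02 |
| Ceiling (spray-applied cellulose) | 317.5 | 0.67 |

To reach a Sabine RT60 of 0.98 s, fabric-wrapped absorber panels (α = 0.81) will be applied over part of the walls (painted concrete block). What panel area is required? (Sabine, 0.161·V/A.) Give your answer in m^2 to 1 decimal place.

775.3

Equivalent absorption area: A₁ = 1224.4×0.10 + 317.5×0.02 + 317.5×0.67 = 341.515 m^2.
V = 5429.592 m³. Target absorption A₂ = 0.161 × 5429.592 / 0.98 = 892.004 sabins.
ΔA needed = 892.004 − 341.515 = 550.489 sabins.
Net gain per m^2: Δα = 0.81 − 0.10 = 0.71.
Area = ΔA/Δα = 550.489/0.71 = 775.3 m^2.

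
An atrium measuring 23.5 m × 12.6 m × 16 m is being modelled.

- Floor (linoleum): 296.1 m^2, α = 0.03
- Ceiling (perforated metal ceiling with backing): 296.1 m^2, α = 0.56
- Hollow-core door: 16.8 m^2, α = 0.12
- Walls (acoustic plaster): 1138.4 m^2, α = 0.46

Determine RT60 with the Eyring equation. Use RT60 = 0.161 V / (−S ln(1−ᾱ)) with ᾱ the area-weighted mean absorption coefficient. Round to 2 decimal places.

S = Σ Sᵢ = 1747.4 m^2.
Absorption A = 296.1·0.03 + 296.1·0.56 + 16.8·0.12 + 1138.4·0.46 = 700.379 sabins.
ᾱ = 700.379 / 1747.4 = 0.4008.
−S·ln(1−ᾱ) = −1747.4 × ln(1 − 0.4008) = 894.948.
V = 23.5 × 12.6 × 16 = 4737.6 m³.
RT60 = 0.161 × 4737.6 / 894.948 = 0.85 s.

0.85 s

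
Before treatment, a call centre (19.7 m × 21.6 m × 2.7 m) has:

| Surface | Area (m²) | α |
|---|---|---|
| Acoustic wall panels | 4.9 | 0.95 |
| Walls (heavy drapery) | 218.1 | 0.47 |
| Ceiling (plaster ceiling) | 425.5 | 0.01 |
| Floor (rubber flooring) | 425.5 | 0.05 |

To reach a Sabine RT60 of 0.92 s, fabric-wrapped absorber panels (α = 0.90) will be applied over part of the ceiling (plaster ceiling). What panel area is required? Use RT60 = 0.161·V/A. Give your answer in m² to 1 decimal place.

76.8

Equivalent absorption area: A₁ = 4.9×0.95 + 218.1×0.47 + 425.5×0.01 + 425.5×0.05 = 132.692 m².
Required A₂ = 0.161·1148.904/0.92 = 201.058 sabins.
ΔA needed = 201.058 − 132.692 = 68.366 sabins.
Net gain per m²: Δα = 0.90 − 0.01 = 0.89.
Area = ΔA/Δα = 68.366/0.89 = 76.8 m².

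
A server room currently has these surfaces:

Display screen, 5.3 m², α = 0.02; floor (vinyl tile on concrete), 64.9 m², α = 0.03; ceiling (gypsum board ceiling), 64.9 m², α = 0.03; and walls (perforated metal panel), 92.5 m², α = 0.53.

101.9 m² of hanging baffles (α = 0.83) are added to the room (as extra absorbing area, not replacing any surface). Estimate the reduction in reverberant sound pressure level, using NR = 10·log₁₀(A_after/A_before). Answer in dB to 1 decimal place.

4.1 dB

Summing Sᵢαᵢ: 0.106 + 1.947 + 1.947 + 49.025 → A_before = 53.025 sabins.
Treatment contributes 101.9·0.83 = 84.577 sabins.
A_after = 53.025 + 84.577 = 137.602 sabins.
NR = 10·log₁₀(137.602/53.025) = 4.1 dB.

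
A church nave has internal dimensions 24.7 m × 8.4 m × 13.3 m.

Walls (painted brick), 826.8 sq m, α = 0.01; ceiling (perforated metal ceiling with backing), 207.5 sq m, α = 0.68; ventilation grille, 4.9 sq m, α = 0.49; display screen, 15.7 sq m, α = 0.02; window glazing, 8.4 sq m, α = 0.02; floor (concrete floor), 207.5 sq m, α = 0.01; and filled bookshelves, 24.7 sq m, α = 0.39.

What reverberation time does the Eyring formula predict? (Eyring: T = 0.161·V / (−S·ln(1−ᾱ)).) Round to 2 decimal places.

Total surface area S = 826.8 + 207.5 + 4.9 + 15.7 + 8.4 + 207.5 + 24.7 = 1295.5 sq m.
Σ(Sᵢαᵢ) = 826.8·0.01 + 207.5·0.68 + 4.9·0.49 + 15.7·0.02 + 8.4·0.02 + 207.5·0.01 + 24.7·0.39 = 163.959.
ᾱ = 163.959 / 1295.5 = 0.1266.
Eyring denominator: −S ln(1−ᾱ) = 175.361.
V = 24.7 × 8.4 × 13.3 = 2759.484 m³.
T = 0.161·V/[−S·ln(1−ᾱ)] = 0.161·2759.484/175.361 = 2.53 s.

2.53 s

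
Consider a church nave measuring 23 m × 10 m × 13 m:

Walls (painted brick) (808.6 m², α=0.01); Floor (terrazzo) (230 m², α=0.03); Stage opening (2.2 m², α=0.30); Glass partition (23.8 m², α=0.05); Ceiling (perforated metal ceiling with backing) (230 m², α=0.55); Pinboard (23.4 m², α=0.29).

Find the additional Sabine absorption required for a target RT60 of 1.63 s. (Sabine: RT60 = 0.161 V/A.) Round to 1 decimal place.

145.2 sabins

A₁ = Σ Sᵢαᵢ = 808.6·0.01 + 230·0.03 + 2.2·0.30 + 23.8·0.05 + 230·0.55 + 23.4·0.29 = 150.122 sabins.
V = 2990 m³. Required absorption A₂ = 0.161 × 2990 / 1.63 = 295.331 sabins.
Shortfall: 295.331 − 150.122 = 145.2 sabins.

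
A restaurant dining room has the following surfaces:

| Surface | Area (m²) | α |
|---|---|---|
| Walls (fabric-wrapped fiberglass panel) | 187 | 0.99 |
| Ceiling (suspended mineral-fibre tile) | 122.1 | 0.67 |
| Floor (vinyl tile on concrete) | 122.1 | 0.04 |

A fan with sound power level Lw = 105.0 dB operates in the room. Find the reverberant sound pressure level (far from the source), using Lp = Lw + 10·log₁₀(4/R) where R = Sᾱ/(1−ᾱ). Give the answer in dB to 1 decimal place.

82.4 dB

Σ(Sᵢαᵢ) = 187×0.99 + 122.1×0.67 + 122.1×0.04 = 271.821; total area S = 431.2 m².
ᾱ = 271.821/431.2 = 0.6304; R = Sᾱ/(1−ᾱ) = 271.821/(1−0.6304) = 735.446 m².
Lp = Lw + 10 log₁₀(4/R) = 105.0 -22.64 = 82.4 dB.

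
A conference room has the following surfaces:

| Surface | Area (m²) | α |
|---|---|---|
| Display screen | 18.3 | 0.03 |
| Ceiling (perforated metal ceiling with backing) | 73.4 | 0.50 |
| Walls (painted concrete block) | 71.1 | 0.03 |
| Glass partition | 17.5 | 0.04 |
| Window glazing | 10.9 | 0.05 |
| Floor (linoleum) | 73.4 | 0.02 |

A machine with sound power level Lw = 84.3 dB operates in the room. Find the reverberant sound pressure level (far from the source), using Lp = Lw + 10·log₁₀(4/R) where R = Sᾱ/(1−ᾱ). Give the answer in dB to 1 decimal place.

A = 42.095 sabins; S = 264.6 m².
ᾱ = 42.095/264.6 = 0.1591; R = Sᾱ/(1−ᾱ) = 42.095/(1−0.1591) = 50.059 m².
Lp = 84.3 + 10·log₁₀(4/50.059) = 84.3 + (-10.97) = 73.3 dB.

73.3 dB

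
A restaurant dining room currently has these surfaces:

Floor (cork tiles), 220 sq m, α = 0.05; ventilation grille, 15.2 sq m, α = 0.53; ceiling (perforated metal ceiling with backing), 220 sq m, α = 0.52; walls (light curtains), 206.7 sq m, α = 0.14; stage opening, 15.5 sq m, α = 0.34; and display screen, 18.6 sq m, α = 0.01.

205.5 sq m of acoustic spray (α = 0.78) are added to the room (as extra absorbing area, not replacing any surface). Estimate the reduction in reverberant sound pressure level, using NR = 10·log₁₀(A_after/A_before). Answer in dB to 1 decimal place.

2.9 dB

A_before = Σ Sᵢαᵢ = 220·0.05 + 15.2·0.53 + 220·0.52 + 206.7·0.14 + 15.5·0.34 + 18.6·0.01 = 167.850 sabins.
Treatment contributes 205.5·0.78 = 160.290 sabins.
A_after = 167.850 + 160.290 = 328.140 sabins.
NR = 10·log₁₀(328.140/167.850) = 2.9 dB.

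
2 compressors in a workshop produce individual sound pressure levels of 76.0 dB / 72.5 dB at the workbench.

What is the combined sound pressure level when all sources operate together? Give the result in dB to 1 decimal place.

77.6 dB

Sum in the linear (power) domain: Σ 10^(Lᵢ/10) = 10^(76.0/10) + 10^(72.5/10) = 5.759e+07.
Back to dB: 10·log₁₀ Σ = 77.6 dB.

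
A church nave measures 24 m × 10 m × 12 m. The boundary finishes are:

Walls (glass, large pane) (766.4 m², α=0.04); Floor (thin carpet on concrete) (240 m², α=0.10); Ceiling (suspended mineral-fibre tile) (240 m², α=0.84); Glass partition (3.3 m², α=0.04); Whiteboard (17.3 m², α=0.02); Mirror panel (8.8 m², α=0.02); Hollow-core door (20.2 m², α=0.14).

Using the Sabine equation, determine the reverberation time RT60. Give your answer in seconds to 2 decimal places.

Equivalent absorption area: A = 766.4·0.04 + 240·0.10 + 240·0.84 + 3.3·0.04 + 17.3·0.02 + 8.8·0.02 + 20.2·0.14 = 259.738 m².
V = 24·10·12 = 2880 m³.
RT60 = 0.161 · V / A = 0.161 × 2880 / 259.738 = 1.79 s.

1.79 seconds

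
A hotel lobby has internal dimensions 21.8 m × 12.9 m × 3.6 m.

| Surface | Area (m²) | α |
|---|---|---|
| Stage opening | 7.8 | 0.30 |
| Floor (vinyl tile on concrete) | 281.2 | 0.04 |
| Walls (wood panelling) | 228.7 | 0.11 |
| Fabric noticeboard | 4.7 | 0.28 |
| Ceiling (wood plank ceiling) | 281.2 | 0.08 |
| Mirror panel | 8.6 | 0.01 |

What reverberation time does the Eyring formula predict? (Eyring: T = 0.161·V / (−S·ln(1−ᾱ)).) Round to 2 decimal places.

2.50 s

Total surface area S = 7.8 + 281.2 + 228.7 + 4.7 + 281.2 + 8.6 = 812.2 m².
Absorption A = 7.8×0.30 + 281.2×0.04 + 228.7×0.11 + 4.7×0.28 + 281.2×0.08 + 8.6×0.01 = 62.643 sabins.
ᾱ = 62.643 / 812.2 = 0.0771.
Eyring denominator: −S ln(1−ᾱ) = 65.166.
V = 21.8 × 12.9 × 3.6 = 1012.392 m³.
RT60 = 0.161 × 1012.392 / 65.166 = 2.50 s.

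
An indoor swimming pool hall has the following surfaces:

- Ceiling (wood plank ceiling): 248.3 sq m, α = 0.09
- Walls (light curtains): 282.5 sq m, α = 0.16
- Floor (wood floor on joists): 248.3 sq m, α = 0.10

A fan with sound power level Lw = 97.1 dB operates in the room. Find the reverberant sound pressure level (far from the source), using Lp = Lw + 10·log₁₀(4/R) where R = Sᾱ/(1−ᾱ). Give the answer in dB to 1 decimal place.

82.9 dB

Σ(Sᵢαᵢ) = 248.3×0.09 + 282.5×0.16 + 248.3×0.10 = 92.377; total area S = 779.1 sq m.
ᾱ = 0.1186, so room constant R = A/(1−ᾱ) = 104.807 sq m.
Lp = Lw + 10 log₁₀(4/R) = 97.1 -14.18 = 82.9 dB.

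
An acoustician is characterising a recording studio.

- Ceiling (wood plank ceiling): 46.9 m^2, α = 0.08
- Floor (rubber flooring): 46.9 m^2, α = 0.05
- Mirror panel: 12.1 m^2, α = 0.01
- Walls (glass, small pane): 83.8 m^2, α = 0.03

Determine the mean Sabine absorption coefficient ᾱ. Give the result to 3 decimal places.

Total surface area S = 189.7 m^2.
Σ(Sᵢαᵢ) = 46.9*0.08 + 46.9*0.05 + 12.1*0.01 + 83.8*0.03 = 8.732.
ᾱ = A/S = 0.046.

0.046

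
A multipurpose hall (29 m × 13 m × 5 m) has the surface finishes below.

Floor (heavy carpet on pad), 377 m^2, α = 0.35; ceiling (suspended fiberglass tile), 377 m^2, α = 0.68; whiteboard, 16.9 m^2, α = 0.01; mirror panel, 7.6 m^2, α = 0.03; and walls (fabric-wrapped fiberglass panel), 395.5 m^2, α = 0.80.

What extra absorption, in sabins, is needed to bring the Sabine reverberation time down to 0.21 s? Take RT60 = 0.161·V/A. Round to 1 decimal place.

740.1 sabins

Total absorption A₁ = 377*0.35 + 377*0.68 + 16.9*0.01 + 7.6*0.03 + 395.5*0.80
  = 131.950 + 256.360 + 0.169 + 0.228 + 316.400 = 705.107 m^2 sabins.
For T = 0.21 s, need A₂ = 0.161·V/T = 0.161·1885/0.21 = 1445.167 sabins.
Shortfall: 1445.167 − 705.107 = 740.1 sabins.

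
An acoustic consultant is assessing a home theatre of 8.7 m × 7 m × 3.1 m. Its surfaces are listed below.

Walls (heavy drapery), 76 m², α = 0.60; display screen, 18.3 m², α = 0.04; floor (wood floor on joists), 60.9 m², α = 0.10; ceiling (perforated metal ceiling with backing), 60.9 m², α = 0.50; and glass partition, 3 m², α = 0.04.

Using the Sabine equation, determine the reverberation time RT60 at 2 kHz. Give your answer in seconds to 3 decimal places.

Total absorption A = 76×0.60 + 18.3×0.04 + 60.9×0.10 + 60.9×0.50 + 3×0.04
  = 45.600 + 0.732 + 6.090 + 30.450 + 0.120 = 82.992 m² sabins.
Room volume: 188.79 m³.
Sabine: RT60 = 0.161 × 188.79 / 82.992 = 0.366 s.

0.366 s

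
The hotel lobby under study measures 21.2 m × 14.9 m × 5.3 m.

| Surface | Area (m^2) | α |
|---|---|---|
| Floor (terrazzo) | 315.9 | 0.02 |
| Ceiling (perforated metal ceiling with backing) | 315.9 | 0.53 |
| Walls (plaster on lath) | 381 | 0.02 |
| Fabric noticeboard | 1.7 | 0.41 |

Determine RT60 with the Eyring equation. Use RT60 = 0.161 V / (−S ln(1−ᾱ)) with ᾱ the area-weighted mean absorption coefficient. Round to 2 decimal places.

1.34 s

S = Σ Sᵢ = 1014.5 m^2.
Absorption A = 315.9×0.02 + 315.9×0.53 + 381×0.02 + 1.7×0.41 = 182.062 sabins.
Mean coefficient ᾱ = A/S = 0.1795.
−S·ln(1−ᾱ) = −1014.5 × ln(1 − 0.1795) = 200.710.
V = 21.2 × 14.9 × 5.3 = 1674.164 m³.
RT60 = 0.161 × 1674.164 / 200.710 = 1.34 s.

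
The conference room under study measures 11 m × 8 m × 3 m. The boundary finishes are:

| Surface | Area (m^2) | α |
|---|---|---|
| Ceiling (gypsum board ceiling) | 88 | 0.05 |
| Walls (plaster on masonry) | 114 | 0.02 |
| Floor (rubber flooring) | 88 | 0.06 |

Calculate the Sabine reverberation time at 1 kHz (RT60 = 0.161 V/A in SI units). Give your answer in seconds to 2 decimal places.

Total absorption A = 88·0.05 + 114·0.02 + 88·0.06
  = 4.400 + 2.280 + 5.280 = 11.960 m^2 sabins.
Volume V = 11 × 8 × 3 = 264 m³.
Sabine: RT60 = 0.161 × 264 / 11.960 = 3.55 s.

3.55 seconds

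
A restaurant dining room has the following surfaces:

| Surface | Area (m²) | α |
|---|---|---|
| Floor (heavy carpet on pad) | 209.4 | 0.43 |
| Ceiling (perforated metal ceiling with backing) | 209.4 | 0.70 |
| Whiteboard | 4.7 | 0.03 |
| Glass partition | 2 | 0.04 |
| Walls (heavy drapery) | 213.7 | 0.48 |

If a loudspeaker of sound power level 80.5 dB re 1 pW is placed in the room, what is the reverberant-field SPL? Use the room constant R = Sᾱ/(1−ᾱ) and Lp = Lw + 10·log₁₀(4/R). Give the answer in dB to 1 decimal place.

57.9 dB

Σ(Sᵢαᵢ) = 209.4·0.43 + 209.4·0.70 + 4.7·0.03 + 2·0.04 + 213.7·0.48 = 339.419; total area S = 639.2 m².
ᾱ = 0.5310, so room constant R = A/(1−ᾱ) = 723.708 m².
Lp = Lw + 10 log₁₀(4/R) = 80.5 -22.58 = 57.9 dB.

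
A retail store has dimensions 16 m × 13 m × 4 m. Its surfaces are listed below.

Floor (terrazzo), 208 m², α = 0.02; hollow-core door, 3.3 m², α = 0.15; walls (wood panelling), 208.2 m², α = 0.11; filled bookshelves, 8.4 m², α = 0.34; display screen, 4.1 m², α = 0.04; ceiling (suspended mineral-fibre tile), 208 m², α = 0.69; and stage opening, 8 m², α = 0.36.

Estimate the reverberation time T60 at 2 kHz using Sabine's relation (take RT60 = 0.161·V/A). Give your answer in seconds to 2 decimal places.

Summing Sᵢαᵢ: 4.160 + 0.495 + 22.902 + 2.856 + 0.164 + 143.520 + 2.880 → A = 176.977 sabins.
Volume V = 16 × 13 × 4 = 832 m³.
T = 0.161 V/A = 0.161·832/176.977 = 0.76 s.

0.76 s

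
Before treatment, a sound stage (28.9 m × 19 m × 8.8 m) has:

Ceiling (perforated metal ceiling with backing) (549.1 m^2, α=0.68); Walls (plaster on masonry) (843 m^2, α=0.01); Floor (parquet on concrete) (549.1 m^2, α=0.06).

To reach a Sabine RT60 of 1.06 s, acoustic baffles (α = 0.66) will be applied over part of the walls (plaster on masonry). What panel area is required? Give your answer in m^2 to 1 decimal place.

Total absorption A₁ = 549.1·0.68 + 843·0.01 + 549.1·0.06
  = 373.388 + 8.430 + 32.946 = 414.764 m^2 sabins.
Required A₂ = 0.161·4832.08/1.06 = 733.929 sabins.
ΔA needed = 733.929 − 414.764 = 319.165 sabins.
Net gain per m^2: Δα = 0.66 − 0.01 = 0.65.
Panel area = 319.165 / 0.65 = 491.0 m^2.

491.0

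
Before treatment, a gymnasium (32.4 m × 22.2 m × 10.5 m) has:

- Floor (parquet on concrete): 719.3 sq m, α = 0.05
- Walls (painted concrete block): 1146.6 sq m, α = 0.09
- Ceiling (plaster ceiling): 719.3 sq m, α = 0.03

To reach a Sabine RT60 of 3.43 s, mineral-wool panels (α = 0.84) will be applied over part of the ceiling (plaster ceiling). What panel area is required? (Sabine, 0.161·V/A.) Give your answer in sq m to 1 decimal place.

239.2

Total absorption A₁ = 719.3×0.05 + 1146.6×0.09 + 719.3×0.03
  = 35.965 + 103.194 + 21.579 = 160.738 sq m sabins.
Required A₂ = 0.161·7552.44/3.43 = 354.502 sabins.
ΔA needed = 354.502 − 160.738 = 193.764 sabins.
Each sq m of panel replacing the ceiling (plaster ceiling) adds (0.84 − 0.03) = 0.81 sabins.
Area = ΔA/Δα = 193.764/0.81 = 239.2 sq m.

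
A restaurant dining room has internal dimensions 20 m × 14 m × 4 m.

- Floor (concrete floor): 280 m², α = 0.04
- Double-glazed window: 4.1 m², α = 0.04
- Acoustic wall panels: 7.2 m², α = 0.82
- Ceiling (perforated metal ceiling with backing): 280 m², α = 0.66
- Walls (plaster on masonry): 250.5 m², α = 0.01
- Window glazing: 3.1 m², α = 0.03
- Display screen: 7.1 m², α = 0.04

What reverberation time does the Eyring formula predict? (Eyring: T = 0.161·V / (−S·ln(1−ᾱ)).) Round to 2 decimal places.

S = Σ Sᵢ = 832.0 m².
Σ(Sᵢαᵢ) = 280·0.04 + 4.1·0.04 + 7.2·0.82 + 280·0.66 + 250.5·0.01 + 3.1·0.03 + 7.1·0.04 = 204.950.
Mean coefficient ᾱ = A/S = 0.2463.
Eyring denominator: −S ln(1−ᾱ) = 235.257.
V = 20 × 14 × 4 = 1120 m³.
RT60 = 0.161 × 1120 / 235.257 = 0.77 s.

0.77 seconds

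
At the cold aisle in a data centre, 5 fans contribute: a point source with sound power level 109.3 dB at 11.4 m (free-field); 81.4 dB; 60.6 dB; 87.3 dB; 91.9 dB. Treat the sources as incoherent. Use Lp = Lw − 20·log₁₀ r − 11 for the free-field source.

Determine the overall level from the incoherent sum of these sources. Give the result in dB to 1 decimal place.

93.6 dB

Source at 11.4 m: Lp = 109.3 − 20·log₁₀(11.4) − 11 = 77.2 dB.
Σ 10^(Lᵢ/10) = 2.278e+09.
Back to dB: 10·log₁₀ Σ = 93.6 dB.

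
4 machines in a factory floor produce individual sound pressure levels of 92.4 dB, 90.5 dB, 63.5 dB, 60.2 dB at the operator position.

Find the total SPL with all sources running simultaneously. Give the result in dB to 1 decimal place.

Converting to relative power and adding: 10^(92.4/10) + 10^(90.5/10) + 10^(63.5/10) + 10^(60.2/10) = 2.863e+09.
L_total = 10·log₁₀(2.863e+09) = 94.6 dB.

94.6 dB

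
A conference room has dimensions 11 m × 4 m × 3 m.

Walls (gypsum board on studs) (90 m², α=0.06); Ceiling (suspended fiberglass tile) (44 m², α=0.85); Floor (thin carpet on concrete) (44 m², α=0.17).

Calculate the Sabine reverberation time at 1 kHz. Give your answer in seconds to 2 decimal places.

0.42 s

Total absorption A = 90·0.06 + 44·0.85 + 44·0.17
  = 5.400 + 37.400 + 7.480 = 50.280 m² sabins.
Room volume: 132 m³.
RT60 = 0.161 · V / A = 0.161 × 132 / 50.280 = 0.42 s.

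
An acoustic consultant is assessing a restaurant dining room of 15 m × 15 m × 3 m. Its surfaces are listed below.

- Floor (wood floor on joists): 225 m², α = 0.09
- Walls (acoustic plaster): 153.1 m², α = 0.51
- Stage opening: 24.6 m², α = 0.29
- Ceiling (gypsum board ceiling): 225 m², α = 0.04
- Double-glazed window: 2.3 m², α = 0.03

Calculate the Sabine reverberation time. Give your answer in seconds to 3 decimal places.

Summing Sᵢαᵢ: 20.250 + 78.081 + 7.134 + 9.000 + 0.069 → A = 114.534 sabins.
V = 15·15·3 = 675 m³.
T = 0.161 V/A = 0.161·675/114.534 = 0.949 s.

0.949 s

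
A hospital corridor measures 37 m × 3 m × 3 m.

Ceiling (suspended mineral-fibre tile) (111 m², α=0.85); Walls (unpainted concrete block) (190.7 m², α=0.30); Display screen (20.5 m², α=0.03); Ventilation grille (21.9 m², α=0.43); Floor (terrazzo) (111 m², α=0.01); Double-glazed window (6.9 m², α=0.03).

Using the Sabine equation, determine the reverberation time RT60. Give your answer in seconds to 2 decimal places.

0.33 s

A = Σ Sᵢαᵢ = 111·0.85 + 190.7·0.30 + 20.5·0.03 + 21.9·0.43 + 111·0.01 + 6.9·0.03 = 162.909 sabins.
V = 37·3·3 = 333 m³.
Sabine: RT60 = 0.161 × 333 / 162.909 = 0.33 s.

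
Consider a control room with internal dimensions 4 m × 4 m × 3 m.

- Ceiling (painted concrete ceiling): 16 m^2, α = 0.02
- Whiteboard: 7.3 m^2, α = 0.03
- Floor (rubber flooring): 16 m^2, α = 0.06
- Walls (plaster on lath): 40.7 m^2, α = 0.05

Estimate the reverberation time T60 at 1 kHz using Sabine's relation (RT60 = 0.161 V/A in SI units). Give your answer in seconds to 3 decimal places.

2.187 seconds

Equivalent absorption area: A = 16·0.02 + 7.3·0.03 + 16·0.06 + 40.7·0.05 = 3.534 m^2.
V = 4·4·3 = 48 m³.
RT60 = 0.161 · V / A = 0.161 × 48 / 3.534 = 2.187 s.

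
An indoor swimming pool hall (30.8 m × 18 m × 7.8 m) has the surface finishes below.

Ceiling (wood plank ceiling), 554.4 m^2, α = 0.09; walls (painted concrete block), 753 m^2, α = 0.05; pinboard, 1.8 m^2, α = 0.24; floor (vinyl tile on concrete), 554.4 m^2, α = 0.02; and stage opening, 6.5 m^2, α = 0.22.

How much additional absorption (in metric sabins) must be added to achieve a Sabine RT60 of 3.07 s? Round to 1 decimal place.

A₁ = Σ Sᵢαᵢ = 554.4·0.09 + 753·0.05 + 1.8·0.24 + 554.4·0.02 + 6.5·0.22 = 100.496 sabins.
For T = 3.07 s, need A₂ = 0.161·V/T = 0.161·4324.32/3.07 = 226.780 sabins.
Additional absorption ΔA = 226.780 − 100.496 = 126.3 sabins.

126.3 sabins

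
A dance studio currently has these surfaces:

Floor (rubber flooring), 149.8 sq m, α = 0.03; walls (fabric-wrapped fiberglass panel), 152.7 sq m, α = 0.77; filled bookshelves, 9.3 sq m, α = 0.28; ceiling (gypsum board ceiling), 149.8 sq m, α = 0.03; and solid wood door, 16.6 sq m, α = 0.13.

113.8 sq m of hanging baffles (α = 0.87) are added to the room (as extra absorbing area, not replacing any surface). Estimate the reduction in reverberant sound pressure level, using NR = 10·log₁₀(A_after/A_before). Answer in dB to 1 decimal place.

Total absorption A_before = 149.8×0.03 + 152.7×0.77 + 9.3×0.28 + 149.8×0.03 + 16.6×0.13
  = 4.494 + 117.579 + 2.604 + 4.494 + 2.158 = 131.329 sq m sabins.
Added absorption = 113.8 × 0.87 = 99.006 sabins.
A_after = 131.329 + 99.006 = 230.335 sabins.
Reduction = 10 log₁₀(A_after/A_before) = 10 log₁₀(1.7539) = 2.4 dB.

2.4 dB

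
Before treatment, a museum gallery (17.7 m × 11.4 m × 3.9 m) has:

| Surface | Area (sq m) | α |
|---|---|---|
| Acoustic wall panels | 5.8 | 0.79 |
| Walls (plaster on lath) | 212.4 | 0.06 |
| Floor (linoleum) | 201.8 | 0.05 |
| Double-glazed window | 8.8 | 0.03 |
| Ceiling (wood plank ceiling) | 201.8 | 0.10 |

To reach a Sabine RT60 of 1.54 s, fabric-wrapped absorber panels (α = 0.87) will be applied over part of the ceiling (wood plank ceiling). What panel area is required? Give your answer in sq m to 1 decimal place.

Total absorption A₁ = 5.8*0.79 + 212.4*0.06 + 201.8*0.05 + 8.8*0.03 + 201.8*0.10
  = 4.582 + 12.744 + 10.090 + 0.264 + 20.180 = 47.860 sq m sabins.
V = 786.942 m³. Target absorption A₂ = 0.161 × 786.942 / 1.54 = 82.271 sabins.
ΔA needed = 82.271 − 47.860 = 34.411 sabins.
Net gain per sq m: Δα = 0.87 − 0.10 = 0.77.
Panel area = 34.411 / 0.77 = 44.7 sq m.

44.7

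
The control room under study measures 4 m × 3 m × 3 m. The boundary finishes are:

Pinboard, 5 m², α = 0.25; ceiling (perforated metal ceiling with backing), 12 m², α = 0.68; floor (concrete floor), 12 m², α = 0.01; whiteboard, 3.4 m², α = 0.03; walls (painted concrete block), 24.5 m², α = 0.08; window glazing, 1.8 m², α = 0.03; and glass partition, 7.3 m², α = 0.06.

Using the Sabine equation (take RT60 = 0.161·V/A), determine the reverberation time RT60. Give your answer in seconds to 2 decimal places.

Total absorption A = 5·0.25 + 12·0.68 + 12·0.01 + 3.4·0.03 + 24.5·0.08 + 1.8·0.03 + 7.3·0.06
  = 1.250 + 8.160 + 0.120 + 0.102 + 1.960 + 0.054 + 0.438 = 12.084 m² sabins.
Volume V = 4 × 3 × 3 = 36 m³.
Sabine: RT60 = 0.161 × 36 / 12.084 = 0.48 s.

0.48 seconds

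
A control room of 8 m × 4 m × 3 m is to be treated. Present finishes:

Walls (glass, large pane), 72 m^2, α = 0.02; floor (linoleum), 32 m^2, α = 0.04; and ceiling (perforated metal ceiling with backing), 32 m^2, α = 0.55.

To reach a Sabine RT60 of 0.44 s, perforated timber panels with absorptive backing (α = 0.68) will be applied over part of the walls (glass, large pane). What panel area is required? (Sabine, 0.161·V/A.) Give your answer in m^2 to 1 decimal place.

Equivalent absorption area: A₁ = 72×0.02 + 32×0.04 + 32×0.55 = 20.320 m^2.
V = 96 m³. Target absorption A₂ = 0.161 × 96 / 0.44 = 35.127 sabins.
ΔA needed = 35.127 − 20.320 = 14.807 sabins.
Net gain per m^2: Δα = 0.68 − 0.02 = 0.66.
Panel area = 14.807 / 0.66 = 22.4 m^2.

22.4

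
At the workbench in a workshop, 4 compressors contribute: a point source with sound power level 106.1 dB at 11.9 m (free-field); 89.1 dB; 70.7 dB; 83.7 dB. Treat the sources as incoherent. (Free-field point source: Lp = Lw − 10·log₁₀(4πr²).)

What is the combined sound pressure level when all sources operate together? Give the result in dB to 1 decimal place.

Source at 11.9 m: Lp = 106.1 − 10·log₁₀(4π·11.9²) = 106.1 − 10·log₁₀(1779.524) = 73.6 dB.
Converting to relative power and adding: 10^(73.6/10) + 10^(89.1/10) + 10^(70.7/10) + 10^(83.7/10) = 1.082e+09.
Back to dB: 10·log₁₀ Σ = 90.3 dB.

90.3 dB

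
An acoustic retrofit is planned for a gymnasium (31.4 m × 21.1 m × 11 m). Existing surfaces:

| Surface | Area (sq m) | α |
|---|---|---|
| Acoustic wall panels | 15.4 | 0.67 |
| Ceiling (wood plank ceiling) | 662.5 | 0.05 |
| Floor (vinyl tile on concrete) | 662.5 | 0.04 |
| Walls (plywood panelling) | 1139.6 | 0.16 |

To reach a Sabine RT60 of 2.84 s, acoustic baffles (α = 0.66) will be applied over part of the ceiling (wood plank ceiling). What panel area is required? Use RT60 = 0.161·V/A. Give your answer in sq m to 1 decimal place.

Total absorption A₁ = 15.4×0.67 + 662.5×0.05 + 662.5×0.04 + 1139.6×0.16
  = 10.318 + 33.125 + 26.500 + 182.336 = 252.279 sq m sabins.
V = 7287.94 m³. Target absorption A₂ = 0.161 × 7287.94 / 2.84 = 413.154 sabins.
Absorption to add: 413.154 − 252.279 = 160.875 sabins.
Each sq m of panel replacing the ceiling (wood plank ceiling) adds (0.66 − 0.05) = 0.61 sabins.
Panel area = 160.875 / 0.61 = 263.7 sq m.

263.7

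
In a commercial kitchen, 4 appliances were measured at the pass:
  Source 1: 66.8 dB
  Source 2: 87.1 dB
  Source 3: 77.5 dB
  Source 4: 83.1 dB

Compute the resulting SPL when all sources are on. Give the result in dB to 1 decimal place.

Sum in the linear (power) domain: Σ 10^(Lᵢ/10) = 10^(66.8/10) + 10^(87.1/10) + 10^(77.5/10) + 10^(83.1/10) = 7.781e+08.
Combined level = 10 log₁₀(7.781e+08) = 88.9 dB.

88.9 dB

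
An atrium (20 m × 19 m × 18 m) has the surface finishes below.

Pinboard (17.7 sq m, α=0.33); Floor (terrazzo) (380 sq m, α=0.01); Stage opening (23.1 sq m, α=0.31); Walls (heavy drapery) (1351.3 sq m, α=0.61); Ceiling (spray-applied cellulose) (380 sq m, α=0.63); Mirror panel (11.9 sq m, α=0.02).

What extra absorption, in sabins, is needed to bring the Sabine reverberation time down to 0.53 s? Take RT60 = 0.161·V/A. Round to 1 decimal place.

Summing Sᵢαᵢ: 5.841 + 3.800 + 7.161 + 824.293 + 239.400 + 0.238 → A₁ = 1080.733 sabins.
Target A₂ = 0.161·6840/0.53 = 2077.811 sabins (V = 6840 m³).
Additional absorption ΔA = 2077.811 − 1080.733 = 997.1 sabins.

997.1 sabins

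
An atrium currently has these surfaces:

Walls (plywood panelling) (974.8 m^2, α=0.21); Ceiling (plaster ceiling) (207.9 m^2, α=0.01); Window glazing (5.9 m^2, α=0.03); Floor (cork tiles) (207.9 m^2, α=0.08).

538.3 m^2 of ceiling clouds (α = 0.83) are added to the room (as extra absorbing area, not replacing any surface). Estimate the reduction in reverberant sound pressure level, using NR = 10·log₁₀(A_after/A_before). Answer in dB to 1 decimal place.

Total absorption A_before = 974.8*0.21 + 207.9*0.01 + 5.9*0.03 + 207.9*0.08
  = 204.708 + 2.079 + 0.177 + 16.632 = 223.596 m^2 sabins.
Added absorption = 538.3 × 0.83 = 446.789 sabins.
New total A_after = 670.385 sabins.
NR = 10·log₁₀(670.385/223.596) = 4.8 dB.

4.8 dB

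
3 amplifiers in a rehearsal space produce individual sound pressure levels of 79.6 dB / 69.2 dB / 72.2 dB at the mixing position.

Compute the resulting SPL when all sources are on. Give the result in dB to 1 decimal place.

Sum in the linear (power) domain: Σ 10^(Lᵢ/10) = 10^(79.6/10) + 10^(69.2/10) + 10^(72.2/10) = 1.161e+08.
L_total = 10·log₁₀(1.161e+08) = 80.6 dB.

80.6 dB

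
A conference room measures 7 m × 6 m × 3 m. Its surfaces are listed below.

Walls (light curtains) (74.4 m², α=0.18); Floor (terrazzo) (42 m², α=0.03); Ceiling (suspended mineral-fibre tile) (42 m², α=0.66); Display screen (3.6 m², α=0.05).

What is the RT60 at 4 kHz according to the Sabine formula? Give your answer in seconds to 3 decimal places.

0.477 seconds

Equivalent absorption area: A = 74.4·0.18 + 42·0.03 + 42·0.66 + 3.6·0.05 = 42.552 m².
Room volume: 126 m³.
T = 0.161 V/A = 0.161·126/42.552 = 0.477 s.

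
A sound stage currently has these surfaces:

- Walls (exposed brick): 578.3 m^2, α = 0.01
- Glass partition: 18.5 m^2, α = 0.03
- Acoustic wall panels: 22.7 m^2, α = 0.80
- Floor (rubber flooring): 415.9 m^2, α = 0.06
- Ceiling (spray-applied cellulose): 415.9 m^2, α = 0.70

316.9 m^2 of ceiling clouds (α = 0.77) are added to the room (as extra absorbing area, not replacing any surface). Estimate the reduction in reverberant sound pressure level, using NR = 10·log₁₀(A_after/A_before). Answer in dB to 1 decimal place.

Equivalent absorption area: A_before = 578.3·0.01 + 18.5·0.03 + 22.7·0.80 + 415.9·0.06 + 415.9·0.70 = 340.582 m^2.
Treatment contributes 316.9·0.77 = 244.013 sabins.
A_after = 340.582 + 244.013 = 584.595 sabins.
Reduction = 10 log₁₀(A_after/A_before) = 10 log₁₀(1.7165) = 2.3 dB.

2.3 dB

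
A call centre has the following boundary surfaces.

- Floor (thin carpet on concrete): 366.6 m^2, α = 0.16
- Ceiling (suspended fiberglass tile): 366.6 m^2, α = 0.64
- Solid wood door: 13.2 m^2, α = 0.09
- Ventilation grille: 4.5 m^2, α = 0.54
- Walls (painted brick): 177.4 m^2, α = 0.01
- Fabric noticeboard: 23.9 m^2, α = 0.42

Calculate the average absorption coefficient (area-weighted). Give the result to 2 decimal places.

Total surface area S = 952.2 m^2.
A = 366.6×0.16 + 366.6×0.64 + 13.2×0.09 + 4.5×0.54 + 177.4×0.01 + 23.9×0.42 = 308.710 sabins.
ᾱ = A/S = 0.32.

0.32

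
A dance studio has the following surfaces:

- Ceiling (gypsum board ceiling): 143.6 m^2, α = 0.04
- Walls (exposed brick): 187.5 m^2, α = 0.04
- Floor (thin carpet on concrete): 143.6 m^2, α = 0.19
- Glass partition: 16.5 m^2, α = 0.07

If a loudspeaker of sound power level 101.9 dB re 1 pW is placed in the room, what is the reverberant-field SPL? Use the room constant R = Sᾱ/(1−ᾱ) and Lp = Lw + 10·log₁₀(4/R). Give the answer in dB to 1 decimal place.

91.3 dB

Σ(Sᵢαᵢ) = 143.6×0.04 + 187.5×0.04 + 143.6×0.19 + 16.5×0.07 = 41.683; total area S = 491.2 m^2.
ᾱ = 41.683/491.2 = 0.0849; R = Sᾱ/(1−ᾱ) = 41.683/(1−0.0849) = 45.550 m^2.
Lp = 101.9 + 10·log₁₀(4/45.550) = 101.9 + (-10.56) = 91.3 dB.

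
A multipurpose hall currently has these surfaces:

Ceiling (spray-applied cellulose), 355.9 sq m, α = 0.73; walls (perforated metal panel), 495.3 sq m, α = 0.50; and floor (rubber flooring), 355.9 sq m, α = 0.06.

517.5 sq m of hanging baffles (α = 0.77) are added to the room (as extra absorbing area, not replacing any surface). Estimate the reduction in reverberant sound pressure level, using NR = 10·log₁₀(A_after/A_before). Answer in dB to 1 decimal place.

2.4 dB

Total absorption A_before = 355.9·0.73 + 495.3·0.50 + 355.9·0.06
  = 259.807 + 247.650 + 21.354 = 528.811 sq m sabins.
Treatment contributes 517.5·0.77 = 398.475 sabins.
A_after = 528.811 + 398.475 = 927.286 sabins.
NR = 10·log₁₀(927.286/528.811) = 2.4 dB.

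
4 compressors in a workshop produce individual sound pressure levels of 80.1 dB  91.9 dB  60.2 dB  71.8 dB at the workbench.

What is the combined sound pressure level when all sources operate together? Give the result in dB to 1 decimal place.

Sum in the linear (power) domain: Σ 10^(Lᵢ/10) = 10^(80.1/10) + 10^(91.9/10) + 10^(60.2/10) + 10^(71.8/10) = 1.667e+09.
Back to dB: 10·log₁₀ Σ = 92.2 dB.

92.2 dB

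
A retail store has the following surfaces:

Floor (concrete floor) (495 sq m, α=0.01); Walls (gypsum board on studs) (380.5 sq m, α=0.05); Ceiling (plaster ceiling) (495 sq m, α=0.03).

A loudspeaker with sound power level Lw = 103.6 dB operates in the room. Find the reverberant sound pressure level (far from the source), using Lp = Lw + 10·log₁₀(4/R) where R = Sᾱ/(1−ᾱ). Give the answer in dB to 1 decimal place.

Σ(Sᵢαᵢ) = 495·0.01 + 380.5·0.05 + 495·0.03 = 38.825; total area S = 1370.5 sq m.
ᾱ = 38.825/1370.5 = 0.0283; R = Sᾱ/(1−ᾱ) = 38.825/(1−0.0283) = 39.956 sq m.
Lp = Lw + 10 log₁₀(4/R) = 103.6 -10.00 = 93.6 dB.

93.6 dB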